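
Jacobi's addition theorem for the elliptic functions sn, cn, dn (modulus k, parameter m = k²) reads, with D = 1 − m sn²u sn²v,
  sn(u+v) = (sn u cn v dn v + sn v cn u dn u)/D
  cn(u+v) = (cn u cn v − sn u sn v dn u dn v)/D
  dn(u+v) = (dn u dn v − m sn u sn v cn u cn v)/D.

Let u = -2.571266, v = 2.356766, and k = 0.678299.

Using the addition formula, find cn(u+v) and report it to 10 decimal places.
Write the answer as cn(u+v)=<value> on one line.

cn(u+v)=0.9772421221

sn u = -0.840089350237598, cn u = -0.5424480469292617, dn u = 0.8217613754952313
sn v = 0.920434896049208, cn v = -0.3908958967997537, dn v = 0.7811606520102616
m = k² = 0.460089533401
D = 1 − m·sn²u·sn²v = 0.7249070484042437
cn(u+v) = (cn u·cn v − sn u·sn v·dn u·dn v)/D = 0.7084097022765074/0.7249070484042437 = 0.9772421220568178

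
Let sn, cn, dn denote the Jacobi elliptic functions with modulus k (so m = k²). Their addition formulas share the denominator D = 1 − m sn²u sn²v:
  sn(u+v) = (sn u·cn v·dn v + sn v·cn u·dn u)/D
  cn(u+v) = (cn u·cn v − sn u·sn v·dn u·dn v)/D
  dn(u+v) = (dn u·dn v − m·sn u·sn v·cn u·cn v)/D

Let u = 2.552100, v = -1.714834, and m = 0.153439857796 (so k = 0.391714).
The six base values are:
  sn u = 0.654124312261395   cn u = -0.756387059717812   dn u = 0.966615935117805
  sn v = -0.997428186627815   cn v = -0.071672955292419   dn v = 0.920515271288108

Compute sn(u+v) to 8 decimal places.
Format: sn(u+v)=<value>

m = k² = 0.153439857796
D = 1 − m·sn²u·sn²v = 0.9346836295634106
sn(u+v) = (sn u·cn v·dn v + sn v·cn u·dn u)/D = 0.6860989019945277/0.9346836295634106 = 0.7340439912433296

sn(u+v)=0.73404399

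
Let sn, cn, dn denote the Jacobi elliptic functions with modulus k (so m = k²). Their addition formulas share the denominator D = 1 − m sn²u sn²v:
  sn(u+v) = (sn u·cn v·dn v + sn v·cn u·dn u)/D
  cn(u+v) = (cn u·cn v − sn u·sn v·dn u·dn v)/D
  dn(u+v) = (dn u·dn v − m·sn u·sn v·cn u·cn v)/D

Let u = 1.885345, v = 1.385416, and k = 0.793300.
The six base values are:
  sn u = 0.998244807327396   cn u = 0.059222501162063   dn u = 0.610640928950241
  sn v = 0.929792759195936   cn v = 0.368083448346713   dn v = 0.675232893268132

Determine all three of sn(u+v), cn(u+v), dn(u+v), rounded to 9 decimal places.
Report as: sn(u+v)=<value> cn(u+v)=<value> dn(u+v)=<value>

m = k² = 0.62932489
D = 1 − m·sn²u·sn²v = 0.457847646209222
sn(u+v) = (sn u·cn v·dn v + sn v·cn u·dn u)/D = 0.2817305433180093/0.457847646209222 = 0.6153368825866308
cn(u+v) = (cn u·cn v − sn u·sn v·dn u·dn v)/D = -0.3609049294496601/0.457847646209222 = -0.7882642456236151
dn(u+v) = (dn u·dn v − m·sn u·sn v·cn u·cn v)/D = 0.3995918287990914/0.457847646209222 = 0.872761566227405

sn(u+v)=0.615336883 cn(u+v)=-0.788264246 dn(u+v)=0.872761566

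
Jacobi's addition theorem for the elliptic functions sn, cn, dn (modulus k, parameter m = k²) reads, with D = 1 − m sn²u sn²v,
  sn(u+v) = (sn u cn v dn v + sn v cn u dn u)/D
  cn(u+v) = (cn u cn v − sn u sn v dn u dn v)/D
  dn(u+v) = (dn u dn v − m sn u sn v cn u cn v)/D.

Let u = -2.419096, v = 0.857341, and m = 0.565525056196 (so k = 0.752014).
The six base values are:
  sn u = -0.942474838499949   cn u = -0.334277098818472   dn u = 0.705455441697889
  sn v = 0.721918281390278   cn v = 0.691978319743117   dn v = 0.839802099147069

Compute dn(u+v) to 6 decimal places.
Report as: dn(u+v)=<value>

m = k² = 0.565525056196
D = 1 − m·sn²u·sn²v = 0.7382013153659205
dn(u+v) = (dn u·dn v − m·sn u·sn v·cn u·cn v)/D = 0.5034391159399211/0.7382013153659205 = 0.6819807896039448

dn(u+v)=0.681981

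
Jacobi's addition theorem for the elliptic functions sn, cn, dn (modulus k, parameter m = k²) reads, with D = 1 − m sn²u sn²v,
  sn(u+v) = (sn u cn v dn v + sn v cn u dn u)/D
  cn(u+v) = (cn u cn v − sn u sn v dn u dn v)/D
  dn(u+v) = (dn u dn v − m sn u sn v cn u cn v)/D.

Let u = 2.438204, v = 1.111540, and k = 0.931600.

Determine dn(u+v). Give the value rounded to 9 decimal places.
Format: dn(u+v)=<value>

dn(u+v)=0.558016215

sn u = 0.9999939008864603, cn u = 0.003492590711805183, dn u = 0.3634996926373774
sn v = 0.8180580387622436, cn v = 0.5751356754857688, dn v = 0.6474559577282197
m = k² = 0.86787856
D = 1 − m·sn²u·sn²v = 0.4192063019159974
dn(u+v) = (dn u·dn v − m·sn u·sn v·cn u·cn v)/D = 0.2339239138828703/0.4192063019159974 = 0.5580162149607787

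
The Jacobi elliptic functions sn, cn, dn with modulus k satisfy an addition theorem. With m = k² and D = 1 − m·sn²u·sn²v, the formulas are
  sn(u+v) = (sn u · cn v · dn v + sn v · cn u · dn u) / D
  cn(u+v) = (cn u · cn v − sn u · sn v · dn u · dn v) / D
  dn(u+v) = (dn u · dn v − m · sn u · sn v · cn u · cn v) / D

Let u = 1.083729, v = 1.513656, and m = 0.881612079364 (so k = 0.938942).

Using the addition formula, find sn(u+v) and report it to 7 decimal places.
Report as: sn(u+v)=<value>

sn u = 0.8061498471763714, cn u = 0.5917114363416623, dn u = 0.6534983387892048
sn v = 0.9256223334295649, cn v = 0.3784485379234638, dn v = 0.4946264330879747
m = k² = 0.881612079364
D = 1 − m·sn²u·sn²v = 0.5091184226421889
sn(u+v) = (sn u·cn v·dn v + sn v·cn u·dn u)/D = 0.508825617278715/0.5091184226421889 = 0.9994248776896459

sn(u+v)=0.9994249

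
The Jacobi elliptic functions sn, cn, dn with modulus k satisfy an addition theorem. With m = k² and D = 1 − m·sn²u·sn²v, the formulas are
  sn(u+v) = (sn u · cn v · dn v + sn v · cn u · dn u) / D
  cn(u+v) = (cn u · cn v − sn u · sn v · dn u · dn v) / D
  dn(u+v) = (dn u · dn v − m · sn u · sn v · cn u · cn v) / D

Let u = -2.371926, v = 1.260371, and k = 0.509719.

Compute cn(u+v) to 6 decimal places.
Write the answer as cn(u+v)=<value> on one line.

cn(u+v)=0.484275

sn u = -0.8271602025986622, cn u = -0.5619661904749609, dn u = 0.9067729539754614
sn v = 0.931062792685738, cn v = 0.3648589810820537, dn v = 0.8802121608387582
m = k² = 0.259813458961
D = 1 − m·sn²u·sn²v = 0.8459013443695579
cn(u+v) = (cn u·cn v − sn u·sn v·dn u·dn v)/D = 0.4096492913488018/0.8459013443695579 = 0.4842754939160304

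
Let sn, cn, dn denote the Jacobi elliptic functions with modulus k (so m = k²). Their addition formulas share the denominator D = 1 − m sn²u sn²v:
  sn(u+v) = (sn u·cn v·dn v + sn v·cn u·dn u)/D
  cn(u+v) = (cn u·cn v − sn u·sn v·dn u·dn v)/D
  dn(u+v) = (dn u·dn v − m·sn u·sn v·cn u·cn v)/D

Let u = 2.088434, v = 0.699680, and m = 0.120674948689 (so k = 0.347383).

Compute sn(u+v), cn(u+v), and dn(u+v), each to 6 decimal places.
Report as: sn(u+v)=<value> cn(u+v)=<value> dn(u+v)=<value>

sn u = 0.9049578874950357, cn u = -0.4255011420202329, dn u = 0.9493015317690682
sn v = 0.6391911764491129, cn v = 0.7690478788408424, dn v = 0.975036612717602
m = k² = 0.120674948689
D = 1 − m·sn²u·sn²v = 0.9596228738608287
sn(u+v) = (sn u·cn v·dn v + sn v·cn u·dn u)/D = 0.4203947462879648/0.9596228738608287 = 0.4380832905708054
cn(u+v) = (cn u·cn v − sn u·sn v·dn u·dn v)/D = -0.8626379990067639/0.9596228738608287 = -0.8989343861053794
dn(u+v) = (dn u·dn v − m·sn u·sn v·cn u·cn v)/D = 0.9484455524984493/0.9596228738608287 = 0.9883523812668096

sn(u+v)=0.438083 cn(u+v)=-0.898934 dn(u+v)=0.988352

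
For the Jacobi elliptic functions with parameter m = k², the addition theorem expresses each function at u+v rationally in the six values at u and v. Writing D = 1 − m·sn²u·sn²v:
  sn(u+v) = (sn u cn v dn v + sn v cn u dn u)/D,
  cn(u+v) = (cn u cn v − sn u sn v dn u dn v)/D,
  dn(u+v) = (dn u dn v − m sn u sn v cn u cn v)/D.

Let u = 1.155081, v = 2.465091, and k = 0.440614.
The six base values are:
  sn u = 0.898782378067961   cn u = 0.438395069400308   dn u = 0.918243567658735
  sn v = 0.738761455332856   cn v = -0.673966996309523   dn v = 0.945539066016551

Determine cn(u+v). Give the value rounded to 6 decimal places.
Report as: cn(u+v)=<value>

m = k² = 0.194140696996
D = 1 − m·sn²u·sn²v = 0.9144078100080954
cn(u+v) = (cn u·cn v − sn u·sn v·dn u·dn v)/D = -0.8719596095609606/0.9144078100080954 = -0.9535784799926862

cn(u+v)=-0.953578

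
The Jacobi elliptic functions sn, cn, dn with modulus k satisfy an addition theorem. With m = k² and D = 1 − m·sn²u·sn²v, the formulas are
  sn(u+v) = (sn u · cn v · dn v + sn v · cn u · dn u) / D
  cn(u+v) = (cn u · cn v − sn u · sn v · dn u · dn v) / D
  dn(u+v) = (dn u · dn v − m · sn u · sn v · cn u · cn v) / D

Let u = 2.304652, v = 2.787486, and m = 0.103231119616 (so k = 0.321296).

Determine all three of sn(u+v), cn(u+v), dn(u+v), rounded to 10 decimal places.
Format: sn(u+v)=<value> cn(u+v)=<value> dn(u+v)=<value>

sn(u+v)=-0.9719312419 cn(u+v)=0.2352650868 dn(u+v)=0.9499908883

sn u = 0.7905493302334974, cn u = -0.6123983641939033, dn u = 0.9672041296932522
sn v = 0.4248965904200585, cn v = -0.9052418944400491, dn v = 0.9906376490620386
m = k² = 0.103231119616
D = 1 − m·sn²u·sn²v = 0.9883524366837916
sn(u+v) = (sn u·cn v·dn v + sn v·cn u·dn u)/D = -0.9606106112054632/0.9883524366837916 = -0.9719312418843117
cn(u+v) = (cn u·cn v − sn u·sn v·dn u·dn v)/D = 0.2325248217680315/0.9883524366837916 = 0.2352650867621874
dn(u+v) = (dn u·dn v − m·sn u·sn v·cn u·cn v)/D = 0.938925809284663/0.9883524366837916 = 0.9499908883060285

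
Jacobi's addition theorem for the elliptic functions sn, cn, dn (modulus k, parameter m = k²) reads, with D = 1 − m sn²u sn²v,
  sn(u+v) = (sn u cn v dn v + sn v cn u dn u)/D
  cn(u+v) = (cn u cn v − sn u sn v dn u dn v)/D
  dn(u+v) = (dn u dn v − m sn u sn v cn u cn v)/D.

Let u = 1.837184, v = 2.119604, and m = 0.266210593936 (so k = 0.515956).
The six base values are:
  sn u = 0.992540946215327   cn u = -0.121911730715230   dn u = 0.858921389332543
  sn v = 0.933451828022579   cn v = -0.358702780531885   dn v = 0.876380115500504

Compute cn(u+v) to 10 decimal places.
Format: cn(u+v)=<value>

cn(u+v)=-0.8472919178

m = k² = 0.266210593936
D = 1 − m·sn²u·sn²v = 0.7714895740929058
cn(u+v) = (cn u·cn v − sn u·sn v·dn u·dn v)/D = -0.6536768808189714/0.7714895740929058 = -0.8472919178299267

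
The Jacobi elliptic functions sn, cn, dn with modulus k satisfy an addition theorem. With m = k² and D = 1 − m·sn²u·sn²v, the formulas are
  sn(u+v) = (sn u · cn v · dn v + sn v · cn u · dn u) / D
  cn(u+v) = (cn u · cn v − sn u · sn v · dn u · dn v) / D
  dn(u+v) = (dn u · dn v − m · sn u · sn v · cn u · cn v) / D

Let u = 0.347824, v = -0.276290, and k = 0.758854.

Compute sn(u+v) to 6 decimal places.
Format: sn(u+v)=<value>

sn(u+v)=0.071438

sn u = 0.3371558487982506, cn u = 0.941448848117162, dn u = 0.9667159464389226
sn v = -0.2708736975659628, cn v = 0.9626148970211002, dn v = 0.9786458614296196
m = k² = 0.575859393316
D = 1 − m·sn²u·sn²v = 0.9951970117565779
sn(u+v) = (sn u·cn v·dn v + sn v·cn u·dn u)/D = 0.07109489056981829/0.9951970117565779 = 0.07143800647505148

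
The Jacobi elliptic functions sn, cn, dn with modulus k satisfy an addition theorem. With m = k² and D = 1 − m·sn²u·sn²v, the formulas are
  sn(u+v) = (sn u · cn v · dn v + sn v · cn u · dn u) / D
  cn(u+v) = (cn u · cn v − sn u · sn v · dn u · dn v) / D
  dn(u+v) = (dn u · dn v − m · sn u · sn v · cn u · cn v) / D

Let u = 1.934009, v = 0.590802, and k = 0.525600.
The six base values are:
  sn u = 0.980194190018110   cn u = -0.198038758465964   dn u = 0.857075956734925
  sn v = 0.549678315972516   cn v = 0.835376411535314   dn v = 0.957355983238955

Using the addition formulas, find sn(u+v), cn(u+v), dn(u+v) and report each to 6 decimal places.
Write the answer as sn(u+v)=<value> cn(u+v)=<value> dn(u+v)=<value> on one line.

m = k² = 0.27625536
D = 1 − m·sn²u·sn²v = 0.9198040990037178
sn(u+v) = (sn u·cn v·dn v + sn v·cn u·dn u)/D = 0.6906136163855243/0.9198040990037178 = 0.7508268522977445
cn(u+v) = (cn u·cn v − sn u·sn v·dn u·dn v)/D = -0.6075297633918431/0.9198040990037178 = -0.6604990824131863
dn(u+v) = (dn u·dn v − m·sn u·sn v·cn u·cn v)/D = 0.8451510925187303/0.9198040990037178 = 0.9188381454639661

sn(u+v)=0.750827 cn(u+v)=-0.660499 dn(u+v)=0.918838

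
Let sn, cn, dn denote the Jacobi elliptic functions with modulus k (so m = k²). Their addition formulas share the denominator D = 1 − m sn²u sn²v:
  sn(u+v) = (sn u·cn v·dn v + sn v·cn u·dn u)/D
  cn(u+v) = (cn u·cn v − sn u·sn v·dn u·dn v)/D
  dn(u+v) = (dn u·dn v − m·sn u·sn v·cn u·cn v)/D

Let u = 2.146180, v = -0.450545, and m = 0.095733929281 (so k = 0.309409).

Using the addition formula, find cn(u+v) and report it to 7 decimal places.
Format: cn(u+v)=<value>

sn u = 0.8719859125161388, cn u = -0.4895309677368703, dn u = 0.9629163016298547
sn v = -0.4341954889505788, cn v = 0.9008186706407499, dn v = 0.9909347565821706
m = k² = 0.095733929281
D = 1 − m·sn²u·sn²v = 0.9862767986371771
cn(u+v) = (cn u·cn v − sn u·sn v·dn u·dn v)/D = -0.07971156607939492/0.9862767986371771 = -0.08082068460855938

cn(u+v)=-0.0808207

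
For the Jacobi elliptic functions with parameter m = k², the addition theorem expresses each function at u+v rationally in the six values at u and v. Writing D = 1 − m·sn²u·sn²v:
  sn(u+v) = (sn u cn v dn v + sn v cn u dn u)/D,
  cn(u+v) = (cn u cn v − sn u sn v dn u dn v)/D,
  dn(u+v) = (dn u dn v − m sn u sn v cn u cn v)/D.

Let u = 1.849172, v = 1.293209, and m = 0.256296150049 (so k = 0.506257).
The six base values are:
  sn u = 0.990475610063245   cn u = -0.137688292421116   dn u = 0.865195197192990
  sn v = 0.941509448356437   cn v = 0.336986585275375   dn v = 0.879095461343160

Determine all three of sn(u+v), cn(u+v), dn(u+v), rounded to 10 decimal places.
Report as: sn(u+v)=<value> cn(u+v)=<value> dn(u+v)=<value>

m = k² = 0.256296150049
D = 1 − m·sn²u·sn²v = 0.7771159353171274
sn(u+v) = (sn u·cn v·dn v + sn v·cn u·dn u)/D = 0.1812624094198117/0.7771159353171274 = 0.2332501512092165
cn(u+v) = (cn u·cn v − sn u·sn v·dn u·dn v)/D = -0.7556805646932692/0.7771159353171274 = -0.9724167660838009
dn(u+v) = (dn u·dn v − m·sn u·sn v·cn u·cn v)/D = 0.7716788807309277/0.7771159353171274 = 0.9930035476830354

sn(u+v)=0.2332501512 cn(u+v)=-0.9724167661 dn(u+v)=0.9930035477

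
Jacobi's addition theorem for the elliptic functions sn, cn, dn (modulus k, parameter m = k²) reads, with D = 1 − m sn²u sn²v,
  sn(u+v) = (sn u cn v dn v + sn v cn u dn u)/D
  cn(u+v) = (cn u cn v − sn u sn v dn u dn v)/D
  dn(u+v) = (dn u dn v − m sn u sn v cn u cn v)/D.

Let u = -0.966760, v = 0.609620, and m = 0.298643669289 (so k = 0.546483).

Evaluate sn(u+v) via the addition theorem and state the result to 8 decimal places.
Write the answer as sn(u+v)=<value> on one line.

sn u = -0.8014081910626982, cn u = 0.5981178072065852, dn u = 0.8989964314113751
sn v = 0.5639764403321743, cn v = 0.8257908783404243, dn v = 0.9513204401014262
m = k² = 0.298643669289
D = 1 − m·sn²u·sn²v = 0.9389925614746123
sn(u+v) = (sn u·cn v·dn v + sn v·cn u·dn u)/D = -0.3263262682181597/0.9389925614746123 = -0.3475280652976532

sn(u+v)=-0.34752807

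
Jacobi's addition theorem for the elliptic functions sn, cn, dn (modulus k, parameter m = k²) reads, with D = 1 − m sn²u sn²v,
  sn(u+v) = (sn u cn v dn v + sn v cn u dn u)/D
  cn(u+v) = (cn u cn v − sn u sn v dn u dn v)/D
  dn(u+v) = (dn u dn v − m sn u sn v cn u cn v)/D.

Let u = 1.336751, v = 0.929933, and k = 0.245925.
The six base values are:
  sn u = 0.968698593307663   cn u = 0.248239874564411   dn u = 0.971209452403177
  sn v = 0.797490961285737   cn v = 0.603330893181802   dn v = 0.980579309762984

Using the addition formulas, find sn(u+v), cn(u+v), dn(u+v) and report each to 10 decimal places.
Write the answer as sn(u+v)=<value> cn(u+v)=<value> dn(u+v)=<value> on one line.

sn(u+v)=0.7940243284 cn(u+v)=-0.6078859810 dn(u+v)=0.9807494369

m = k² = 0.060479105625
D = 1 − m·sn²u·sn²v = 0.9639060645544557
sn(u+v) = (sn u·cn v·dn v + sn v·cn u·dn u)/D = 0.765364865585148/0.9639060645544557 = 0.7940243284379802
cn(u+v) = (cn u·cn v − sn u·sn v·dn u·dn v)/D = -0.5859449836057023/0.9639060645544557 = -0.607885980960751
dn(u+v) = (dn u·dn v − m·sn u·sn v·cn u·cn v)/D = 0.9453503300498444/0.9639060645544557 = 0.980749436914075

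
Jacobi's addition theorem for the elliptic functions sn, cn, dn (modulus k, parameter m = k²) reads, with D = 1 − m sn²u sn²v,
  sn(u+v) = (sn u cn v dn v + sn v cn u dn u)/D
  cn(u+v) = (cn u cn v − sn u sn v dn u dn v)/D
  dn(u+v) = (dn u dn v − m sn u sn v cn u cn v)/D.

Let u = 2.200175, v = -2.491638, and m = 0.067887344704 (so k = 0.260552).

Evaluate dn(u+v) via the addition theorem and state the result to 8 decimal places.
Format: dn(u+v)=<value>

dn(u+v)=0.99719841

sn u = 0.8347624305572661, cn u = -0.5506102837126505, dn u = 0.9760605390795127
sn v = -0.6456084076769197, cn v = -0.7636686349044802, dn v = 0.985750405115805
m = k² = 0.067887344704
D = 1 − m·sn²u·sn²v = 0.9802824492559203
dn(u+v) = (dn u·dn v − m·sn u·sn v·cn u·cn v)/D = 0.9775361035451314/0.9802824492559203 = 0.9971984138725798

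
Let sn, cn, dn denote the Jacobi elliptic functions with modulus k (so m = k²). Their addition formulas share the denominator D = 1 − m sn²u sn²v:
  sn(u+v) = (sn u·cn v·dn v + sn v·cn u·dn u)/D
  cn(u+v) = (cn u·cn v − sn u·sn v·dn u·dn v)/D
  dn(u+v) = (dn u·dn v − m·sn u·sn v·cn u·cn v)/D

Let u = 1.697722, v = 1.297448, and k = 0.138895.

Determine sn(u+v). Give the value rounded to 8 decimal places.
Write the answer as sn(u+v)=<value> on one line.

sn u = 0.9930324333882829, cn u = -0.1178413604764704, dn u = 0.9904423640532396
sn v = 0.9615092000883129, cn v = 0.2747727390872914, dn v = 0.9910422355198192
m = k² = 0.019291821025
D = 1 − m·sn²u·sn²v = 0.9824123838409177
sn(u+v) = (sn u·cn v·dn v + sn v·cn u·dn u)/D = 0.1581914228288648/0.9824123838409177 = 0.1610234413071902

sn(u+v)=0.16102344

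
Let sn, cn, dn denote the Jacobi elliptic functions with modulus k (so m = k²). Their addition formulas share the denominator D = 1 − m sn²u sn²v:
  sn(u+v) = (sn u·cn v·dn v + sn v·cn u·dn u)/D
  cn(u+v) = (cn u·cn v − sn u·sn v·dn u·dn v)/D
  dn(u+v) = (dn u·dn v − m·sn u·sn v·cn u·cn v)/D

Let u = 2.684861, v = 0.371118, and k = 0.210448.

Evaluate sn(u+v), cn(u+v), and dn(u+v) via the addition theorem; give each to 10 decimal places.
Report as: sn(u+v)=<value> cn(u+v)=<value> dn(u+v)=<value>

sn(u+v)=0.1209815670 cn(u+v)=-0.9926547539 dn(u+v)=0.9996758333

sn u = 0.472011117219931, cn u = -0.8815925959425887, dn u = 0.9950541678985888
sn v = 0.3623155704777404, cn v = 0.9320554851452726, dn v = 0.9970888390477948
m = k² = 0.044288360704
D = 1 − m·sn²u·sn²v = 0.9987047068845914
sn(u+v) = (sn u·cn v·dn v + sn v·cn u·dn u)/D = 0.1208248603707992/0.9987047068845914 = 0.1209815669615758
cn(u+v) = (cn u·cn v − sn u·sn v·dn u·dn v)/D = -0.9913689750389683/0.9987047068845914 = -0.9926547539076825
dn(u+v) = (dn u·dn v − m·sn u·sn v·cn u·cn v)/D = 0.9983809600620724/0.9987047068845914 = 0.9996758332865688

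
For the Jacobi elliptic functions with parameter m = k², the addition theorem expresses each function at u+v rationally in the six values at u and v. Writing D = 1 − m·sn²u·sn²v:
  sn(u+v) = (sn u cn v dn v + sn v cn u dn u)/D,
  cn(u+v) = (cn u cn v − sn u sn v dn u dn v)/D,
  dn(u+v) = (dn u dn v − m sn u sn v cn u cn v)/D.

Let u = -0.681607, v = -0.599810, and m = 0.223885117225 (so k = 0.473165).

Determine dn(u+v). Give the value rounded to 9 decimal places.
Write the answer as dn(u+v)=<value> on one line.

dn(u+v)=0.895460568

sn u = -0.6216730268345454, cn u = 0.7832768652950083, dn u = 0.9557580617901866
sn v = -0.5583032032429095, cn v = 0.829636988838315, dn v = 0.9644762603050761
m = k² = 0.223885117225
D = 1 − m·sn²u·sn²v = 0.9730294679939771
dn(u+v) = (dn u·dn v − m·sn u·sn v·cn u·cn v)/D = 0.871309519608327/0.9730294679939771 = 0.895460567504334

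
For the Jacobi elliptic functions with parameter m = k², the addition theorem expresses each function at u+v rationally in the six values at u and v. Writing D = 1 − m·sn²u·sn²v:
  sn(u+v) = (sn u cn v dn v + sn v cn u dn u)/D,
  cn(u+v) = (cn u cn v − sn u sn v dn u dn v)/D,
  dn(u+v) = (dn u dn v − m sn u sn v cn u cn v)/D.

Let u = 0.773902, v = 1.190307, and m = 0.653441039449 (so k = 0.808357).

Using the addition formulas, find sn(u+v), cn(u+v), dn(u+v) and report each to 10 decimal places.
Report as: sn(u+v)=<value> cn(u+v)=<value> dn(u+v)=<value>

sn u = 0.6665805947549739, cn u = 0.745432968613614, dn u = 0.8424112688961442
sn v = 0.8687070256253686, cn v = 0.4953262597814952, dn v = 0.7119546898597245
m = k² = 0.653441039449
D = 1 − m·sn²u·sn²v = 0.7808919127426472
sn(u+v) = (sn u·cn v·dn v + sn v·cn u·dn u)/D = 0.7805837972222827/0.7808919127426472 = 0.9996054312826954
cn(u+v) = (cn u·cn v − sn u·sn v·dn u·dn v)/D = 0.02193433155836411/0.7808919127426472 = 0.02808881895232643
dn(u+v) = (dn u·dn v − m·sn u·sn v·cn u·cn v)/D = 0.4600470889608901/0.7808919127426472 = 0.5891303027394835

sn(u+v)=0.9996054313 cn(u+v)=0.0280888190 dn(u+v)=0.5891303027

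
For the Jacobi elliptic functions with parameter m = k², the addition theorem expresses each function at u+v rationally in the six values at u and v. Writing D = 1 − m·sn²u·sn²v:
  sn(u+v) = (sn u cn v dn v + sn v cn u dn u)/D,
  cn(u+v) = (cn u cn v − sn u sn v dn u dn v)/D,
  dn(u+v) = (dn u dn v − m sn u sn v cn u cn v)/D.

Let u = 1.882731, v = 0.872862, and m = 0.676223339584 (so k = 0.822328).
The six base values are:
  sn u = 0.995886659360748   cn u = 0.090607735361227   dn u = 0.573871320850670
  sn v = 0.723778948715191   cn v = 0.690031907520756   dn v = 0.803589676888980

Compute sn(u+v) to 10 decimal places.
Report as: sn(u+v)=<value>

sn(u+v)=0.9093391289

m = k² = 0.676223339584
D = 1 − m·sn²u·sn²v = 0.6486646246009909
sn(u+v) = (sn u·cn v·dn v + sn v·cn u·dn u)/D = 0.5898561247020607/0.6486646246009909 = 0.9093391289295224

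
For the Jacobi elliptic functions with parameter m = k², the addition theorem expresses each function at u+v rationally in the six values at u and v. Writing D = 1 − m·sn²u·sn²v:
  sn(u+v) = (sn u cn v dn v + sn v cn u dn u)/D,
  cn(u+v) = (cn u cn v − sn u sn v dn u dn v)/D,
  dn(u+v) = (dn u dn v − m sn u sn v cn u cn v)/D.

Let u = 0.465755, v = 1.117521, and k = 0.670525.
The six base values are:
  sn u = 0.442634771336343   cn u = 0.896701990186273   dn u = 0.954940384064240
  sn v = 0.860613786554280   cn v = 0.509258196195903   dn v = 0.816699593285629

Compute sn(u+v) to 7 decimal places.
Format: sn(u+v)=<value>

m = k² = 0.449603775625
D = 1 − m·sn²u·sn²v = 0.9347564472789454
sn(u+v) = (sn u·cn v·dn v + sn v·cn u·dn u)/D = 0.9210376078767556/0.9347564472789454 = 0.985323621525024

sn(u+v)=0.9853236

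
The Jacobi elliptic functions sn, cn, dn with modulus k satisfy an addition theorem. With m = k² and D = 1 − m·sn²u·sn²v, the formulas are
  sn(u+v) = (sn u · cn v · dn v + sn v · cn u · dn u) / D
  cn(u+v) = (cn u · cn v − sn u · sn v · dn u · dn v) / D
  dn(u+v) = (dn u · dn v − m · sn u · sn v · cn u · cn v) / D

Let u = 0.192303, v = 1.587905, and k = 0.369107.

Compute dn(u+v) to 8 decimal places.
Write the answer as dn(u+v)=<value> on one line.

sn u = 0.1909626512579843, cn u = 0.9815973032891449, dn u = 0.9975127933807637
sn v = 0.999276655494581, cn v = 0.03802848647480561, dn v = 0.929492898383167
m = k² = 0.136239977449
D = 1 − m·sn²u·sn²v = 0.9950389578382468
dn(u+v) = (dn u·dn v − m·sn u·sn v·cn u·cn v)/D = 0.9262105896761131/0.9950389578382468 = 0.9308284689559638

dn(u+v)=0.93082847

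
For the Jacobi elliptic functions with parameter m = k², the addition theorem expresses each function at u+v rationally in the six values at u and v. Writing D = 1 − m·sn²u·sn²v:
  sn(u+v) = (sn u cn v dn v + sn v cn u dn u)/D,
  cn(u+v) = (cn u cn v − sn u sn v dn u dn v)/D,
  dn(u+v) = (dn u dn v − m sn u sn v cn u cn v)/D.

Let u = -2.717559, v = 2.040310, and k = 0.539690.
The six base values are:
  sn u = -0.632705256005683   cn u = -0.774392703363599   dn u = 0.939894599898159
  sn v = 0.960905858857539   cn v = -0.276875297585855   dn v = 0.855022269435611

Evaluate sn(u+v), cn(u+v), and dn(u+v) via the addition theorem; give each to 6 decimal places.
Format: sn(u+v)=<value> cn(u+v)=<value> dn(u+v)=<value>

m = k² = 0.2912652961
D = 1 − m·sn²u·sn²v = 0.8923402642994032
sn(u+v) = (sn u·cn v·dn v + sn v·cn u·dn u)/D = -0.5496097553266258/0.8923402642994032 = -0.6159194842094647
cn(u+v) = (cn u·cn v − sn u·sn v·dn u·dn v)/D = 0.7029937867006615/0.8923402642994032 = 0.7878091069359042
dn(u+v) = (dn u·dn v − m·sn u·sn v·cn u·cn v)/D = 0.8415987060743375/0.8923402642994032 = 0.9431365363022097

sn(u+v)=-0.615919 cn(u+v)=0.787809 dn(u+v)=0.943137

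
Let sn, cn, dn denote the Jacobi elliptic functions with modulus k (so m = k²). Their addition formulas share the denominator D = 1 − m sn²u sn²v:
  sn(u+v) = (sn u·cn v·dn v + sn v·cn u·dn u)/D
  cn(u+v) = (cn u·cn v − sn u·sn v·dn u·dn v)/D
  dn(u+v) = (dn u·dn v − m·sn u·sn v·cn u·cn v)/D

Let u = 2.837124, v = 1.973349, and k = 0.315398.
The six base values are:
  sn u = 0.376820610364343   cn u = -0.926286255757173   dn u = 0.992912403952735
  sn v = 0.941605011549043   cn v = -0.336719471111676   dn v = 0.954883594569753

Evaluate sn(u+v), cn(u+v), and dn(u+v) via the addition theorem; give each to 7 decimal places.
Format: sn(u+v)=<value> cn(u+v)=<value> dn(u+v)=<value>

sn(u+v)=-0.9996920 cn(u+v)=-0.0248190 dn(u+v)=0.9489918

m = k² = 0.099475898404
D = 1 − m·sn²u·sn²v = 0.9874765297013849
sn(u+v) = (sn u·cn v·dn v + sn v·cn u·dn u)/D = -0.9871723483097942/0.9874765297013849 = -0.9996919608897615
cn(u+v) = (cn u·cn v − sn u·sn v·dn u·dn v)/D = -0.02450819135750941/0.9874765297013849 = -0.02481901151100852
dn(u+v) = (dn u·dn v − m·sn u·sn v·cn u·cn v)/D = 0.9371070984872028/0.9874765297013849 = 0.9489917687163523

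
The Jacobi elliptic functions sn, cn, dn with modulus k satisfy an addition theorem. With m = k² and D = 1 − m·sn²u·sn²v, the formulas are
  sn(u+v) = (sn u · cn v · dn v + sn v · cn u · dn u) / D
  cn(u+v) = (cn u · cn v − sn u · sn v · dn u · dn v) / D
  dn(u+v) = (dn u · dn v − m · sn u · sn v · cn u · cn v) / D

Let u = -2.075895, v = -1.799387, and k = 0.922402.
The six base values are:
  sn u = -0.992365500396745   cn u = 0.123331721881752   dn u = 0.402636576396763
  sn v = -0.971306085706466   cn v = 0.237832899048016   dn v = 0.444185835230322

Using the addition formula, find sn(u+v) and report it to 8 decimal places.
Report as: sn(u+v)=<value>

m = k² = 0.850825449604
D = 1 − m·sn²u·sn²v = 0.2095106799780443
sn(u+v) = (sn u·cn v·dn v + sn v·cn u·dn u)/D = -0.1530684648802371/0.2095106799780443 = -0.7305998190463512

sn(u+v)=-0.73059982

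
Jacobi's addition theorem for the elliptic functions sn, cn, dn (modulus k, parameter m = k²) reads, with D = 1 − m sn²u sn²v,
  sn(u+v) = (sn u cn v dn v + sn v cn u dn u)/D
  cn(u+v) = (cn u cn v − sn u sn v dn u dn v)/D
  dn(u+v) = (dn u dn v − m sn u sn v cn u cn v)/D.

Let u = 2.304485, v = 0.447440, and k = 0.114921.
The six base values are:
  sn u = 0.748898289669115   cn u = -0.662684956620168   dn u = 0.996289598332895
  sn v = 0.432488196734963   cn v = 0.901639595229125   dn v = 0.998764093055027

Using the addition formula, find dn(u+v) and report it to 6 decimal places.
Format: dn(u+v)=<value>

dn(u+v)=0.998998

m = k² = 0.013206836241
D = 1 − m·sn²u·sn²v = 0.9986145431982792
dn(u+v) = (dn u·dn v − m·sn u·sn v·cn u·cn v)/D = 0.9976141307260239/0.9986145431982792 = 0.998998199576534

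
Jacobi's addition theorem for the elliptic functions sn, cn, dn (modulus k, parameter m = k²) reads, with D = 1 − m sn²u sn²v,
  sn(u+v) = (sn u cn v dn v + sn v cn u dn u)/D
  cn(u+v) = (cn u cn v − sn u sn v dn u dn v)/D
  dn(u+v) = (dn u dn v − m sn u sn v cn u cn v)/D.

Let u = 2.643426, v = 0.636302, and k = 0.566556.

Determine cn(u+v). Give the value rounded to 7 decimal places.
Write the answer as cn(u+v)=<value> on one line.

cn(u+v)=-0.9851176

sn u = 0.7065278255474881, cn u = -0.7076852631835273, dn u = 0.9163895756247817
sn v = 0.5840015405407109, cn v = 0.8117525489002646, dn v = 0.9436764928440676
m = k² = 0.320985701136
D = 1 − m·sn²u·sn²v = 0.945352259122095
cn(u+v) = (cn u·cn v − sn u·sn v·dn u·dn v)/D = -0.9312831401728786/0.945352259122095 = -0.9851175910212753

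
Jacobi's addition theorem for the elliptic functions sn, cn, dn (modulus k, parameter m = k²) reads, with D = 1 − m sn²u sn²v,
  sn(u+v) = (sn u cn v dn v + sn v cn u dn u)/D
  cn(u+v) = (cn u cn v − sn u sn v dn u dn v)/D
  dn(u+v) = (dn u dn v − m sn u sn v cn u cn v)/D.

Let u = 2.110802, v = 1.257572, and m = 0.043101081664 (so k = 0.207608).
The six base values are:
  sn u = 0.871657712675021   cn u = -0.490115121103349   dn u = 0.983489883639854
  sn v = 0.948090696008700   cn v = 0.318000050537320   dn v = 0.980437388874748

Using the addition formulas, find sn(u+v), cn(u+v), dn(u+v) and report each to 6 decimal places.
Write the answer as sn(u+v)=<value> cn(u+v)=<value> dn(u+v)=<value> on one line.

m = k² = 0.043101081664
D = 1 − m·sn²u·sn²v = 0.970563925509534
sn(u+v) = (sn u·cn v·dn v + sn v·cn u·dn u)/D = -0.1852370799677928/0.970563925509534 = -0.1908551050571405
cn(u+v) = (cn u·cn v − sn u·sn v·dn u·dn v)/D = -0.9527232324791296/0.970563925509534 = -0.9816182195098193
dn(u+v) = (dn u·dn v − m·sn u·sn v·cn u·cn v)/D = 0.9698017404340011/0.970563925509534 = 0.9992146987380221

sn(u+v)=-0.190855 cn(u+v)=-0.981618 dn(u+v)=0.999215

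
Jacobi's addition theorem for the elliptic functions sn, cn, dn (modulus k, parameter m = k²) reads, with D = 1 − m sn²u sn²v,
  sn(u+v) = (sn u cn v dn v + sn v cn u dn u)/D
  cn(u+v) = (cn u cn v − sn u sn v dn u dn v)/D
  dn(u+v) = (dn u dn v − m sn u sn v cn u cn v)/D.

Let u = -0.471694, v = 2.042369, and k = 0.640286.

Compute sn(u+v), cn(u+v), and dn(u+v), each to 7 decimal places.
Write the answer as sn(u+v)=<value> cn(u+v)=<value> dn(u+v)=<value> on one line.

sn u = -0.4482985673153978, cn u = 0.8938838820243722, dn u = 0.9579188077706784
sn v = 0.9802693612831562, cn v = -0.1976663333233888, dn v = 0.7784934345281873
m = k² = 0.409966161796
D = 1 − m·sn²u·sn²v = 0.920827643520929
sn(u+v) = (sn u·cn v·dn v + sn v·cn u·dn u)/D = 0.908358518856377/0.920827643520929 = 0.9864587854716498
cn(u+v) = (cn u·cn v − sn u·sn v·dn u·dn v)/D = 0.1510243367585376/0.920827643520929 = 0.1640093429222784
dn(u+v) = (dn u·dn v − m·sn u·sn v·cn u·cn v)/D = 0.7139007199809768/0.920827643520929 = 0.7752815904301758

sn(u+v)=0.9864588 cn(u+v)=0.1640093 dn(u+v)=0.7752816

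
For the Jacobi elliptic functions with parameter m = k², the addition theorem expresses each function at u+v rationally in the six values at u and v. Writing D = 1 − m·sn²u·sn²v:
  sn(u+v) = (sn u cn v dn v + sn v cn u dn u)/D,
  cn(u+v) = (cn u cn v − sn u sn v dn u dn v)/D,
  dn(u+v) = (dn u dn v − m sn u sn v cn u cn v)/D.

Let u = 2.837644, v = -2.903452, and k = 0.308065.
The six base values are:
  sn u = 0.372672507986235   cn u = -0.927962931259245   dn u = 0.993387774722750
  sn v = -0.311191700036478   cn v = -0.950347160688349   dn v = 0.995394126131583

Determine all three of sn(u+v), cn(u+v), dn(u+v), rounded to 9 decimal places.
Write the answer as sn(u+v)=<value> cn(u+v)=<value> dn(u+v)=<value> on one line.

sn(u+v)=-0.065756017 cn(u+v)=0.997835731 dn(u+v)=0.999794803

m = k² = 0.094904044225
D = 1 − m·sn²u·sn²v = 0.9987235745868194
sn(u+v) = (sn u·cn v·dn v + sn v·cn u·dn u)/D = -0.06567208448577357/0.9987235745868194 = -0.06575601713711693
cn(u+v) = (cn u·cn v − sn u·sn v·dn u·dn v)/D = 0.996562068189818/0.9987235745868194 = 0.997835731075142
dn(u+v) = (dn u·dn v − m·sn u·sn v·cn u·cn v)/D = 0.9985186398465728/0.9987235745868194 = 0.9997948033415239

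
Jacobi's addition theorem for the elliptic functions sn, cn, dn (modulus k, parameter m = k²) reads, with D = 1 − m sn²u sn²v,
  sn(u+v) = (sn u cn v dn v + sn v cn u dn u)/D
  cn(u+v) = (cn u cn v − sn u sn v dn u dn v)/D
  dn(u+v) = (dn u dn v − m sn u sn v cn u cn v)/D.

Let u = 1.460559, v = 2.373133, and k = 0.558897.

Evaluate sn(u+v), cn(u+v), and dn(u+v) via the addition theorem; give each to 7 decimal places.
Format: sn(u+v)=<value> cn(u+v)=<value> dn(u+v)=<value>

sn u = 0.976572341868056, cn u = 0.2151893610249838, dn u = 0.8379133014689017
sn v = 0.8515028135879557, cn v = -0.5243500342822485, dn v = 0.8794981160448314
m = k² = 0.312365856609
D = 1 − m·sn²u·sn²v = 0.7840045653131032
sn(u+v) = (sn u·cn v·dn v + sn v·cn u·dn u)/D = -0.296826358338887/0.7840045653131032 = -0.3786028442581137
cn(u+v) = (cn u·cn v − sn u·sn v·dn u·dn v)/D = -0.7256426609751267/0.7840045653131032 = -0.9255592289635853
dn(u+v) = (dn u·dn v − m·sn u·sn v·cn u·cn v)/D = 0.7662518434335158/0.7840045653131032 = 0.9773563539486563

sn(u+v)=-0.3786028 cn(u+v)=-0.9255592 dn(u+v)=0.9773564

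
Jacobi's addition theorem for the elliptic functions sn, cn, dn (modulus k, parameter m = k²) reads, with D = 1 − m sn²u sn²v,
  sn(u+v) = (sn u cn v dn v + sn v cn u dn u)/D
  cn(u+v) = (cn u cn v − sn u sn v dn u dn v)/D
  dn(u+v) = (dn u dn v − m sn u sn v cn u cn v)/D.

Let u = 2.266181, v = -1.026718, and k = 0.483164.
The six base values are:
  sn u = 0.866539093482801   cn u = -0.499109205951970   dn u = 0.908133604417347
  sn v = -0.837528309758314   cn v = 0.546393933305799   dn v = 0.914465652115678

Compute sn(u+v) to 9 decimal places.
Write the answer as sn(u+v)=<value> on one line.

sn(u+v)=0.926514230

m = k² = 0.233447450896
D = 1 − m·sn²u·sn²v = 0.8770398317987917
sn(u+v) = (sn u·cn v·dn v + sn v·cn u·dn u)/D = 0.8125898846994803/0.8770398317987917 = 0.9265142302976983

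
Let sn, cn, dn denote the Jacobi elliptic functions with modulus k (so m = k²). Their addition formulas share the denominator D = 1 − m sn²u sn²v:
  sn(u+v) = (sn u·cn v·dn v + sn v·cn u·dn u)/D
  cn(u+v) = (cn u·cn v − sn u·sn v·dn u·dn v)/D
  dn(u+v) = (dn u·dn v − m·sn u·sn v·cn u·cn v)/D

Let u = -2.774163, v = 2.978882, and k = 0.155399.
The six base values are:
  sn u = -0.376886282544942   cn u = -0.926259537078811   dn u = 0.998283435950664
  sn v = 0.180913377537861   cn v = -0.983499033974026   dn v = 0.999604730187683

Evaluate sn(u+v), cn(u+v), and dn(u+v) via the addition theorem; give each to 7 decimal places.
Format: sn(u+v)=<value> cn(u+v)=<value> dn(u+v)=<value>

m = k² = 0.024148849201
D = 1 − m·sn²u·sn²v = 0.9998877313592641
sn(u+v) = (sn u·cn v·dn v + sn v·cn u·dn u)/D = 0.2032356892227961/0.9998877313592641 = 0.2032585087792947
cn(u+v) = (cn u·cn v − sn u·sn v·dn u·dn v)/D = 0.979015183717245/0.9998877313592641 = 0.9791251087623161
dn(u+v) = (dn u·dn v − m·sn u·sn v·cn u·cn v)/D = 0.9993888198571448/0.9998877313592641 = 0.9995010324794755

sn(u+v)=0.2032585 cn(u+v)=0.9791251 dn(u+v)=0.9995010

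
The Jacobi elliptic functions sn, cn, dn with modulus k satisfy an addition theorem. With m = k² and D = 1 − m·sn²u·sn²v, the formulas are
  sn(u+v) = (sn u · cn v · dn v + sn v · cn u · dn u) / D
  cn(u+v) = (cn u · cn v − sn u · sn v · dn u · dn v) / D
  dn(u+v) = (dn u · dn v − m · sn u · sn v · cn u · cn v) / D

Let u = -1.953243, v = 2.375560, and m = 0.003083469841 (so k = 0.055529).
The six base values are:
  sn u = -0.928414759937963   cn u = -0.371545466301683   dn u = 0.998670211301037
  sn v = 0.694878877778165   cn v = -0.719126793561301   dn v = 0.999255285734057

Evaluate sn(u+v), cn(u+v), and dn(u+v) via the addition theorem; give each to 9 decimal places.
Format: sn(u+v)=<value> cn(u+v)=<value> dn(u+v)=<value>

m = k² = 0.003083469841
D = 1 − m·sn²u·sn²v = 0.9987166592082662
sn(u+v) = (sn u·cn v·dn v + sn v·cn u·dn u)/D = 0.4093149494492927/0.9987166592082662 = 0.4098409150136512
cn(u+v) = (cn u·cn v − sn u·sn v·dn u·dn v)/D = 0.9109864090849232/0.9987166592082662 = 0.9121570173938109
dn(u+v) = (dn u·dn v − m·sn u·sn v·cn u·cn v)/D = 0.9984579934907716/0.9987166592082662 = 0.9997410018996783

sn(u+v)=0.409840915 cn(u+v)=0.912157017 dn(u+v)=0.999741002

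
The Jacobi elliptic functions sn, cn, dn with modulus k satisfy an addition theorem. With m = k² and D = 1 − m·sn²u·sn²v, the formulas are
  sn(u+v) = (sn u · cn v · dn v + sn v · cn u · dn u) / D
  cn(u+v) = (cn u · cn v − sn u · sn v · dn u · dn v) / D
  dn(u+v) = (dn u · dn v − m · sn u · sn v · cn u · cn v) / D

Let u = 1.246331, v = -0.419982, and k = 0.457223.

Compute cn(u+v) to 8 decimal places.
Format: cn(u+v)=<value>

sn u = 0.9309279203886113, cn u = 0.3652029669114634, dn u = 0.9048918058058731
sn v = -0.4054713456835629, cn v = 0.9141077550428946, dn v = 0.9826648675786598
m = k² = 0.209052871729
D = 1 − m·sn²u·sn²v = 0.9702142468266156
cn(u+v) = (cn u·cn v − sn u·sn v·dn u·dn v)/D = 0.6694784167505189/0.9702142468266156 = 0.6900315254494089

cn(u+v)=0.69003153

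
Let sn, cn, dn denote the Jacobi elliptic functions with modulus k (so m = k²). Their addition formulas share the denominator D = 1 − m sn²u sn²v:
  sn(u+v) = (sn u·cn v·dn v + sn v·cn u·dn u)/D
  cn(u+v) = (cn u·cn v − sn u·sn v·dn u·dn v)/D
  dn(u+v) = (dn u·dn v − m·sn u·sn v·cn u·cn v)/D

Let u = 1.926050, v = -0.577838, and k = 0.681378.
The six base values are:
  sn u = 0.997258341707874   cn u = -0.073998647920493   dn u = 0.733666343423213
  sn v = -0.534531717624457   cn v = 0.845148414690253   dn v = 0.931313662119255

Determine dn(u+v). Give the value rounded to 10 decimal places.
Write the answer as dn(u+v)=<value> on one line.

dn(u+v)=0.7692862766

m = k² = 0.464275978884
D = 1 − m·sn²u·sn²v = 0.8680715287333721
dn(u+v) = (dn u·dn v − m·sn u·sn v·cn u·cn v)/D = 0.6677955141734659/0.8680715287333721 = 0.7692862766134784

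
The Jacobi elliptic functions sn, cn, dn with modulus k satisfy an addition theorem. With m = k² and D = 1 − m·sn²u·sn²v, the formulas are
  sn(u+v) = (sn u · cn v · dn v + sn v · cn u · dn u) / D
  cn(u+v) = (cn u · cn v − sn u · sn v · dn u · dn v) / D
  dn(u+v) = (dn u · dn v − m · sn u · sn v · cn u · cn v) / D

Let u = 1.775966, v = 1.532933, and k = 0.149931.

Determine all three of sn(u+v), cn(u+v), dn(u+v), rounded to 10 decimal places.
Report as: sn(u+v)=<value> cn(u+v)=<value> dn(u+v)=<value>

sn u = 0.9812335460957297, cn u = -0.1928230484573863, dn u = 0.9891190485251593
sn v = 0.998929473216076, cn v = 0.04625913466822426, dn v = 0.9887207891375389
m = k² = 0.022479304761
D = 1 − m·sn²u·sn²v = 0.9784028072609509
sn(u+v) = (sn u·cn v·dn v + sn v·cn u·dn u)/D = -0.1456417341331161/0.9784028072609509 = -0.14885661922909
cn(u+v) = (cn u·cn v − sn u·sn v·dn u·dn v)/D = -0.96750221629452/0.9784028072609509 = -0.9888587901776905
dn(u+v) = (dn u·dn v − m·sn u·sn v·cn u·cn v)/D = 0.9781591042117058/0.9784028072609509 = 0.9997509174672881

sn(u+v)=-0.1488566192 cn(u+v)=-0.9888587902 dn(u+v)=0.9997509175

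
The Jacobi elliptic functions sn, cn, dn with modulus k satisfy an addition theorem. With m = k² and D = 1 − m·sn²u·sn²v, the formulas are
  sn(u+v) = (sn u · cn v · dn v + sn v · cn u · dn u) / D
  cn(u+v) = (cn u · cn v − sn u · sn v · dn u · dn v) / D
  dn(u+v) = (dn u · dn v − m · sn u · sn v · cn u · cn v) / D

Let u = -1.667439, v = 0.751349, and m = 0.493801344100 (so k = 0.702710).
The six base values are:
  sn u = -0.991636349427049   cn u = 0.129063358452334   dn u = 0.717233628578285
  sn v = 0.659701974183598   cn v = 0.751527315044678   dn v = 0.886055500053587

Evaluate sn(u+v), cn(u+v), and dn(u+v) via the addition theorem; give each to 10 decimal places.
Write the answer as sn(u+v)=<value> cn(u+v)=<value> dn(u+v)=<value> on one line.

m = k² = 0.4938013441
D = 1 − m·sn²u·sn²v = 0.7886741079243556
sn(u+v) = (sn u·cn v·dn v + sn v·cn u·dn u)/D = -0.5992579230158477/0.7886741079243556 = -0.759829588666203
cn(u+v) = (cn u·cn v − sn u·sn v·dn u·dn v)/D = 0.51273461967475/0.7886741079243556 = 0.6501222932551604
dn(u+v) = (dn u·dn v − m·sn u·sn v·cn u·cn v)/D = 0.6668416746449325/0.7886741079243556 = 0.8455224635178356

sn(u+v)=-0.7598295887 cn(u+v)=0.6501222933 dn(u+v)=0.8455224635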